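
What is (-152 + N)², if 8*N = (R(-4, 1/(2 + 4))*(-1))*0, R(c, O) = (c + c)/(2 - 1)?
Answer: 23104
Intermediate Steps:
R(c, O) = 2*c (R(c, O) = (2*c)/1 = (2*c)*1 = 2*c)
N = 0 (N = (((2*(-4))*(-1))*0)/8 = (-8*(-1)*0)/8 = (8*0)/8 = (⅛)*0 = 0)
(-152 + N)² = (-152 + 0)² = (-152)² = 23104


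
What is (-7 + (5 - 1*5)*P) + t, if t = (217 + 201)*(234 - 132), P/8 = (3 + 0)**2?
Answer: 42629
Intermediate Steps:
P = 72 (P = 8*(3 + 0)**2 = 8*3**2 = 8*9 = 72)
t = 42636 (t = 418*102 = 42636)
(-7 + (5 - 1*5)*P) + t = (-7 + (5 - 1*5)*72) + 42636 = (-7 + (5 - 5)*72) + 42636 = (-7 + 0*72) + 42636 = (-7 + 0) + 42636 = -7 + 42636 = 42629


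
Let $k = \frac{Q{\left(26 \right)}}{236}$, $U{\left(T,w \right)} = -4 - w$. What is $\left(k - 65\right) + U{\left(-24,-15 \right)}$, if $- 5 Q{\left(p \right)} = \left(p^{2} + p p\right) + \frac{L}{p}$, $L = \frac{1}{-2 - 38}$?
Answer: $- \frac{67674879}{1227200} \approx -55.146$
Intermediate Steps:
$L = - \frac{1}{40}$ ($L = \frac{1}{-40} = - \frac{1}{40} \approx -0.025$)
$Q{\left(p \right)} = - \frac{2 p^{2}}{5} + \frac{1}{200 p}$ ($Q{\left(p \right)} = - \frac{\left(p^{2} + p p\right) - \frac{1}{40 p}}{5} = - \frac{\left(p^{2} + p^{2}\right) - \frac{1}{40 p}}{5} = - \frac{2 p^{2} - \frac{1}{40 p}}{5} = - \frac{2 p^{2}}{5} + \frac{1}{200 p}$)
$k = - \frac{1406079}{1227200}$ ($k = \frac{\frac{1}{200} \cdot \frac{1}{26} \left(1 - 80 \cdot 26^{3}\right)}{236} = \frac{1}{200} \cdot \frac{1}{26} \left(1 - 1406080\right) \frac{1}{236} = \frac{1}{200} \cdot \frac{1}{26} \left(-1406079\right) \frac{1}{236} = \left(- \frac{1406079}{5200}\right) \frac{1}{236} = - \frac{1406079}{1227200} \approx -1.1458$)
$\left(k - 65\right) + U{\left(-24,-15 \right)} = \left(- \frac{1406079}{1227200} - 65\right) - -11 = - \frac{81174079}{1227200} + \left(-4 + 15\right) = - \frac{81174079}{1227200} + 11 = - \frac{67674879}{1227200}$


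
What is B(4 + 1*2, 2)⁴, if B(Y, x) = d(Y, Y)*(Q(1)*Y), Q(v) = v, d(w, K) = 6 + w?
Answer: 26873856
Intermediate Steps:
B(Y, x) = Y*(6 + Y) (B(Y, x) = (6 + Y)*(1*Y) = (6 + Y)*Y = Y*(6 + Y))
B(4 + 1*2, 2)⁴ = ((4 + 1*2)*(6 + (4 + 1*2)))⁴ = ((4 + 2)*(6 + (4 + 2)))⁴ = (6*(6 + 6))⁴ = (6*12)⁴ = 72⁴ = 26873856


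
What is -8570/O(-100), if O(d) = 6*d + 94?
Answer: 4285/253 ≈ 16.937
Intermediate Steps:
O(d) = 94 + 6*d
-8570/O(-100) = -8570/(94 + 6*(-100)) = -8570/(94 - 600) = -8570/(-506) = -8570*(-1/506) = 4285/253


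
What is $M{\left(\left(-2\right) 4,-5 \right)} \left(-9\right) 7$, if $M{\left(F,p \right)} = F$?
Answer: $504$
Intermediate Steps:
$M{\left(\left(-2\right) 4,-5 \right)} \left(-9\right) 7 = \left(-2\right) 4 \left(-9\right) 7 = \left(-8\right) \left(-9\right) 7 = 72 \cdot 7 = 504$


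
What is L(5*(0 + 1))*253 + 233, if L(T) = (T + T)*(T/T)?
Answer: 2763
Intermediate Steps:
L(T) = 2*T (L(T) = (2*T)*1 = 2*T)
L(5*(0 + 1))*253 + 233 = (2*(5*(0 + 1)))*253 + 233 = (2*(5*1))*253 + 233 = (2*5)*253 + 233 = 10*253 + 233 = 2530 + 233 = 2763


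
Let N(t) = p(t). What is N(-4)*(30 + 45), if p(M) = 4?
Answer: 300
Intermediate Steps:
N(t) = 4
N(-4)*(30 + 45) = 4*(30 + 45) = 4*75 = 300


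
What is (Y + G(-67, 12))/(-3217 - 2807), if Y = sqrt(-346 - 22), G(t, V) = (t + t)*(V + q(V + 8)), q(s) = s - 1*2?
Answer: 335/502 - I*sqrt(23)/1506 ≈ 0.66733 - 0.0031845*I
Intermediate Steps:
q(s) = -2 + s (q(s) = s - 2 = -2 + s)
G(t, V) = 2*t*(6 + 2*V) (G(t, V) = (t + t)*(V + (-2 + (V + 8))) = (2*t)*(V + (-2 + (8 + V))) = (2*t)*(V + (6 + V)) = (2*t)*(6 + 2*V) = 2*t*(6 + 2*V))
Y = 4*I*sqrt(23) (Y = sqrt(-368) = 4*I*sqrt(23) ≈ 19.183*I)
(Y + G(-67, 12))/(-3217 - 2807) = (4*I*sqrt(23) + 4*(-67)*(3 + 12))/(-3217 - 2807) = (4*I*sqrt(23) + 4*(-67)*15)/(-6024) = (4*I*sqrt(23) - 4020)*(-1/6024) = (-4020 + 4*I*sqrt(23))*(-1/6024) = 335/502 - I*sqrt(23)/1506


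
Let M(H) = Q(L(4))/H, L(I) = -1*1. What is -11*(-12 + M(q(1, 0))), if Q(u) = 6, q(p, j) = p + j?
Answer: 66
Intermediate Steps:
L(I) = -1
q(p, j) = j + p
M(H) = 6/H
-11*(-12 + M(q(1, 0))) = -11*(-12 + 6/(0 + 1)) = -11*(-12 + 6/1) = -11*(-12 + 6*1) = -11*(-12 + 6) = -11*(-6) = 66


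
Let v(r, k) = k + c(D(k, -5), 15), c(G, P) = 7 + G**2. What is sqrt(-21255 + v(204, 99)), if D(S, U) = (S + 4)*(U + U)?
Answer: sqrt(1039751) ≈ 1019.7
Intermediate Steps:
D(S, U) = 2*U*(4 + S) (D(S, U) = (4 + S)*(2*U) = 2*U*(4 + S))
v(r, k) = 7 + k + (-40 - 10*k)**2 (v(r, k) = k + (7 + (2*(-5)*(4 + k))**2) = k + (7 + (-40 - 10*k)**2) = 7 + k + (-40 - 10*k)**2)
sqrt(-21255 + v(204, 99)) = sqrt(-21255 + (7 + 99 + 100*(4 + 99)**2)) = sqrt(-21255 + (7 + 99 + 100*103**2)) = sqrt(-21255 + (7 + 99 + 100*10609)) = sqrt(-21255 + (7 + 99 + 1060900)) = sqrt(-21255 + 1061006) = sqrt(1039751)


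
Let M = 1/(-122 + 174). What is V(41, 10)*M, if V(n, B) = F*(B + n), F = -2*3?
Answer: -153/26 ≈ -5.8846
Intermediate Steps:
F = -6
V(n, B) = -6*B - 6*n (V(n, B) = -6*(B + n) = -6*B - 6*n)
M = 1/52 ≈ 0.019231
V(41, 10)*M = (-6*10 - 6*41)*(1/52) = (-60 - 246)*(1/52) = -306*1/52 = -153/26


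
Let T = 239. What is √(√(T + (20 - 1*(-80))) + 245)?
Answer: √(245 + √339) ≈ 16.230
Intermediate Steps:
√(√(T + (20 - 1*(-80))) + 245) = √(√(239 + (20 - 1*(-80))) + 245) = √(√(239 + (20 + 80)) + 245) = √(√(239 + 100) + 245) = √(√339 + 245) = √(245 + √339)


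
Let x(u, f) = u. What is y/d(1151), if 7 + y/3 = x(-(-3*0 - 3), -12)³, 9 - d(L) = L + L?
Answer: -60/2293 ≈ -0.026167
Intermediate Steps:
d(L) = 9 - 2*L (d(L) = 9 - (L + L) = 9 - 2*L)
y = 60 (y = -21 + 3*(-(-3*0 - 3))³ = -21 + 3*(-(0 - 3))³ = -21 + 3*(-1*(-3))³ = -21 + 3*3³ = -21 + 3*27 = -21 + 81 = 60)
y/d(1151) = 60/(9 - 2*1151) = 60/(9 - 2302) = 60/(-2293) = 60*(-1/2293) = -60/2293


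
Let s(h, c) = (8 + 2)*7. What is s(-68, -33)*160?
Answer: 11200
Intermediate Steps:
s(h, c) = 70 (s(h, c) = 10*7 = 70)
s(-68, -33)*160 = 70*160 = 11200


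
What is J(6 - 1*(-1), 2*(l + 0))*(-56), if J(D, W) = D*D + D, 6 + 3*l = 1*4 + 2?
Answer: -3136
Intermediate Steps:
l = 0 (l = -2 + (1*4 + 2)/3 = -2 + (4 + 2)/3 = -2 + (⅓)*6 = -2 + 2 = 0)
J(D, W) = D + D² (J(D, W) = D² + D = D + D²)
J(6 - 1*(-1), 2*(l + 0))*(-56) = ((6 - 1*(-1))*(1 + (6 - 1*(-1))))*(-56) = ((6 + 1)*(1 + (6 + 1)))*(-56) = (7*(1 + 7))*(-56) = (7*8)*(-56) = 56*(-56) = -3136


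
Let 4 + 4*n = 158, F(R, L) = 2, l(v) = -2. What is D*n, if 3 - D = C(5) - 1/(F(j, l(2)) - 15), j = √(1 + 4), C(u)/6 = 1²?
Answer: -1540/13 ≈ -118.46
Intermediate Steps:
C(u) = 6 (C(u) = 6*1² = 6*1 = 6)
j = √5 ≈ 2.2361
n = 77/2 (n = -1 + (¼)*158 = -1 + 79/2 = 77/2 ≈ 38.500)
D = -40/13 (D = 3 - (6 - 1/(2 - 15)) = 3 - (6 - 1/(-13)) = 3 - (6 - 1*(-1/13)) = 3 - (6 + 1/13) = 3 - 1*79/13 = 3 - 79/13 = -40/13 ≈ -3.0769)
D*n = -40/13*77/2 = -1540/13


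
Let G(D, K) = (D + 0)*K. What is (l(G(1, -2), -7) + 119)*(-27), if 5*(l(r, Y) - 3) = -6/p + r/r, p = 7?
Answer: -115317/35 ≈ -3294.8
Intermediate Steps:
G(D, K) = D*K
l(r, Y) = 106/35 (l(r, Y) = 3 + (-6/7 + r/r)/5 = 3 + (-6*⅐ + 1)/5 = 3 + (-6/7 + 1)/5 = 3 + (⅕)*(⅐) = 3 + 1/35 = 106/35)
(l(G(1, -2), -7) + 119)*(-27) = (106/35 + 119)*(-27) = (4271/35)*(-27) = -115317/35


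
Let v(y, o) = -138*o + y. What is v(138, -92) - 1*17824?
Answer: -4990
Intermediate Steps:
v(y, o) = y - 138*o
v(138, -92) - 1*17824 = (138 - 138*(-92)) - 1*17824 = (138 + 12696) - 17824 = 12834 - 17824 = -4990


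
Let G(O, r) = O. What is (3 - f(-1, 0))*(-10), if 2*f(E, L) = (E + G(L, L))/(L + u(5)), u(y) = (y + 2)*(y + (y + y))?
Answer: -631/21 ≈ -30.048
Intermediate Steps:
u(y) = 3*y*(2 + y) (u(y) = (2 + y)*(y + 2*y) = (2 + y)*(3*y) = 3*y*(2 + y))
f(E, L) = (E + L)/(2*(105 + L)) (f(E, L) = ((E + L)/(L + 3*5*(2 + 5)))/2 = ((E + L)/(L + 3*5*7))/2 = ((E + L)/(L + 105))/2 = ((E + L)/(105 + L))/2 = (E + L)/(2*(105 + L)))
(3 - f(-1, 0))*(-10) = (3 - (-1 + 0)/(2*(105 + 0)))*(-10) = (3 - (-1)/(2*105))*(-10) = (3 - 1*(-1/210))*(-10) = (3 + 1/210)*(-10) = (631/210)*(-10) = -631/21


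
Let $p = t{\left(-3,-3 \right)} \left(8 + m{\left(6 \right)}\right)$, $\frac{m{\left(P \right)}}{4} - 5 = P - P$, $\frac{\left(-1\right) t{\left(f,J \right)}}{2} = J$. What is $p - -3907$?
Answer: $4075$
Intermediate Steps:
$t{\left(f,J \right)} = - 2 J$
$m{\left(P \right)} = 20$ ($m{\left(P \right)} = 20 + 4 \left(P - P\right) = 20 + 4 \cdot 0 = 20 + 0 = 20$)
$p = 168$ ($p = \left(-2\right) \left(-3\right) \left(8 + 20\right) = 6 \cdot 28 = 168$)
$p - -3907 = 168 - -3907 = 168 + 3907 = 4075$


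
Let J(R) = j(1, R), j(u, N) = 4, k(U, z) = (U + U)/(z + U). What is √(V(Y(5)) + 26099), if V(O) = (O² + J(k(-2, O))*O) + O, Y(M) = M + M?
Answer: √26249 ≈ 162.02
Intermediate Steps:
k(U, z) = 2*U/(U + z) (k(U, z) = (2*U)/(U + z) = 2*U/(U + z))
Y(M) = 2*M
J(R) = 4
V(O) = O² + 5*O (V(O) = (O² + 4*O) + O = O² + 5*O)
√(V(Y(5)) + 26099) = √((2*5)*(5 + 2*5) + 26099) = √(10*(5 + 10) + 26099) = √(10*15 + 26099) = √(150 + 26099) = √26249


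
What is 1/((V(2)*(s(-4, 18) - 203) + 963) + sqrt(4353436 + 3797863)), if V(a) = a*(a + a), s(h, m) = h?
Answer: 693/7671050 + sqrt(8151299)/7671050 ≈ 0.00046252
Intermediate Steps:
V(a) = 2*a**2 (V(a) = a*(2*a) = 2*a**2)
1/((V(2)*(s(-4, 18) - 203) + 963) + sqrt(4353436 + 3797863)) = 1/(((2*2**2)*(-4 - 203) + 963) + sqrt(4353436 + 3797863)) = 1/(((2*4)*(-207) + 963) + sqrt(8151299)) = 1/((8*(-207) + 963) + sqrt(8151299)) = 1/((-1656 + 963) + sqrt(8151299)) = 1/(-693 + sqrt(8151299))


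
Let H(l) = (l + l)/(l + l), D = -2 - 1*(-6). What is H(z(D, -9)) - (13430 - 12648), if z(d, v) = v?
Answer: -781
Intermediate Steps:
D = 4 (D = -2 + 6 = 4)
H(l) = 1 (H(l) = (2*l)/((2*l)) = (2*l)*(1/(2*l)) = 1)
H(z(D, -9)) - (13430 - 12648) = 1 - (13430 - 12648) = 1 - 1*782 = 1 - 782 = -781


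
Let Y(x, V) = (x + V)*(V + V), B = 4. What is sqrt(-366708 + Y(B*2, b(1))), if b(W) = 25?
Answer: 3*I*sqrt(40562) ≈ 604.2*I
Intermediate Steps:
Y(x, V) = 2*V*(V + x) (Y(x, V) = (V + x)*(2*V) = 2*V*(V + x))
sqrt(-366708 + Y(B*2, b(1))) = sqrt(-366708 + 2*25*(25 + 4*2)) = sqrt(-366708 + 2*25*(25 + 8)) = sqrt(-366708 + 2*25*33) = sqrt(-366708 + 1650) = sqrt(-365058) = 3*I*sqrt(40562)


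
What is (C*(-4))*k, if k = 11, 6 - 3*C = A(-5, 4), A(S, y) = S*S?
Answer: 836/3 ≈ 278.67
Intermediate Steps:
A(S, y) = S**2
C = -19/3 (C = 2 - 1/3*(-5)**2 = 2 - 1/3*25 = 2 - 25/3 = -19/3 ≈ -6.3333)
(C*(-4))*k = -19/3*(-4)*11 = (76/3)*11 = 836/3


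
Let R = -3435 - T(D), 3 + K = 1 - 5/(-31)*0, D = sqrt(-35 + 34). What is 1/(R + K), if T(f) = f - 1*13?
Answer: -3424/11723777 + I/11723777 ≈ -0.00029206 + 8.5297e-8*I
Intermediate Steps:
D = I (D = sqrt(-1) = I ≈ 1.0*I)
K = -2 (K = -3 + (1 - 5/(-31)*0) = -3 + (1 - 5*(-1/31)*0) = -3 + (1 + (5/31)*0) = -3 + (1 + 0) = -3 + 1 = -2)
T(f) = -13 + f (T(f) = f - 13 = -13 + f)
R = -3422 - I (R = -3435 - (-13 + I) = -3435 + (13 - I) = -3422 - I ≈ -3422.0 - 1.0*I)
1/(R + K) = 1/((-3422 - I) - 2) = 1/(-3424 - I) = (-3424 + I)/11723777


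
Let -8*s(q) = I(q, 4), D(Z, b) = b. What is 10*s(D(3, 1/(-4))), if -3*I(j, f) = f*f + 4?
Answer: 25/3 ≈ 8.3333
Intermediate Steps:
I(j, f) = -4/3 - f**2/3 (I(j, f) = -(f*f + 4)/3 = -(f**2 + 4)/3 = -(4 + f**2)/3 = -4/3 - f**2/3)
s(q) = 5/6 (s(q) = -(-4/3 - 1/3*4**2)/8 = -(-4/3 - 1/3*16)/8 = -(-4/3 - 16/3)/8 = -1/8*(-20/3) = 5/6)
10*s(D(3, 1/(-4))) = 10*(5/6) = 25/3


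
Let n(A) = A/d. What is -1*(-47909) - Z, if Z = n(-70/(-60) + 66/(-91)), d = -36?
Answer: 941699545/19656 ≈ 47909.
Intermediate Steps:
n(A) = -A/36 (n(A) = A/(-36) = A*(-1/36) = -A/36)
Z = -241/19656 (Z = -(-70/(-60) + 66/(-91))/36 = -(-70*(-1/60) + 66*(-1/91))/36 = -(7/6 - 66/91)/36 = -1/36*241/546 = -241/19656 ≈ -0.012261)
-1*(-47909) - Z = -1*(-47909) - 1*(-241/19656) = 47909 + 241/19656 = 941699545/19656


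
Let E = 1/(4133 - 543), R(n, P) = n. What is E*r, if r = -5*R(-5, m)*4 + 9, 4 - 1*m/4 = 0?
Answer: 109/3590 ≈ 0.030362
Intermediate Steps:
m = 16 (m = 16 - 4*0 = 16 + 0 = 16)
r = 109 (r = -5*(-5)*4 + 9 = 25*4 + 9 = 100 + 9 = 109)
E = 1/3590 ≈ 0.00027855
E*r = (1/3590)*109 = 109/3590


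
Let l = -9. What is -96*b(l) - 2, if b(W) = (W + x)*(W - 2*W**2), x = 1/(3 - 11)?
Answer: -149798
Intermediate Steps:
x = -1/8 (x = 1/(-8) = -1/8 ≈ -0.12500)
b(W) = (-1/8 + W)*(W - 2*W**2) (b(W) = (W - 1/8)*(W - 2*W**2) = (-1/8 + W)*(W - 2*W**2))
-96*b(l) - 2 = -12*(-9)*(-1 - 16*(-9)**2 + 10*(-9)) - 2 = -12*(-9)*(-1 - 16*81 - 90) - 2 = -12*(-9)*(-1 - 1296 - 90) - 2 = -12*(-9)*(-1387) - 2 = -96*12483/8 - 2 = -149796 - 2 = -149798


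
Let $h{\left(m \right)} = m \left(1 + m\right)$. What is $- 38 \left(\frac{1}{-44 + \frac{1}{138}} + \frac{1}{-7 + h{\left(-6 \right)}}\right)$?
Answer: $- \frac{110086}{139633} \approx -0.78839$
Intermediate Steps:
$- 38 \left(\frac{1}{-44 + \frac{1}{138}} + \frac{1}{-7 + h{\left(-6 \right)}}\right) = - 38 \left(\frac{1}{-44 + \frac{1}{138}} + \frac{1}{-7 - 6 \left(1 - 6\right)}\right) = - 38 \left(\frac{1}{-44 + \frac{1}{138}} + \frac{1}{-7 - -30}\right) = - 38 \left(\frac{1}{- \frac{6071}{138}} + \frac{1}{-7 + 30}\right) = - 38 \left(- \frac{138}{6071} + \frac{1}{23}\right) = \left(-38\right) \frac{2897}{139633} = - \frac{110086}{139633}$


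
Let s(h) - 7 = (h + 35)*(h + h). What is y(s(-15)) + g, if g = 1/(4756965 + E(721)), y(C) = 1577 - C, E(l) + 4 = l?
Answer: 10324169941/4757682 ≈ 2170.0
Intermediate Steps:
E(l) = -4 + l
s(h) = 7 + 2*h*(35 + h) (s(h) = 7 + (h + 35)*(h + h) = 7 + (35 + h)*(2*h) = 7 + 2*h*(35 + h))
g = 1/4757682 (g = 1/(4756965 + (-4 + 721)) = 1/(4756965 + 717) = 1/4757682 ≈ 2.1019e-7)
y(s(-15)) + g = (1577 - (7 + 2*(-15)² + 70*(-15))) + 1/4757682 = (1577 - (7 + 2*225 - 1050)) + 1/4757682 = (1577 - (7 + 450 - 1050)) + 1/4757682 = (1577 - 1*(-593)) + 1/4757682 = (1577 + 593) + 1/4757682 = 2170 + 1/4757682 = 10324169941/4757682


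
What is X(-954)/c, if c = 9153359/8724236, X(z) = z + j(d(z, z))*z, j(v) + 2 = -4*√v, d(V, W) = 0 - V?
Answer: 8322921144/9153359 + 99875053728*√106/9153359 ≈ 1.1325e+5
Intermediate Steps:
d(V, W) = -V
j(v) = -2 - 4*√v
X(z) = z + z*(-2 - 4*√(-z)) (X(z) = z + (-2 - 4*√(-z))*z = z + z*(-2 - 4*√(-z)))
c = 9153359/8724236 (c = 9153359*(1/8724236) = 9153359/8724236 ≈ 1.0492)
X(-954)/c = (-1*(-954)*(1 + 4*√(-1*(-954))))/(9153359/8724236) = -1*(-954)*(1 + 4*√954)*(8724236/9153359) = -1*(-954)*(1 + 4*(3*√106))*(8724236/9153359) = -1*(-954)*(1 + 12*√106)*(8724236/9153359) = (954 + 11448*√106)*(8724236/9153359) = 8322921144/9153359 + 99875053728*√106/9153359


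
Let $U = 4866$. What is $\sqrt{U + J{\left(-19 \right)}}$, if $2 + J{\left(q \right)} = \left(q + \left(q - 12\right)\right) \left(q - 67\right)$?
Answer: $2 \sqrt{2291} \approx 95.729$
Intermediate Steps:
$J{\left(q \right)} = -2 + \left(-67 + q\right) \left(-12 + 2 q\right)$ ($J{\left(q \right)} = -2 + \left(q + \left(q - 12\right)\right) \left(q - 67\right) = -2 + \left(q + \left(-12 + q\right)\right) \left(-67 + q\right) = -2 + \left(-12 + 2 q\right) \left(-67 + q\right) = -2 + \left(-67 + q\right) \left(-12 + 2 q\right)$)
$\sqrt{U + J{\left(-19 \right)}} = \sqrt{4866 + \left(802 - -2774 + 2 \left(-19\right)^{2}\right)} = \sqrt{4866 + \left(802 + 2774 + 2 \cdot 361\right)} = \sqrt{4866 + \left(802 + 2774 + 722\right)} = \sqrt{4866 + 4298} = \sqrt{9164} = 2 \sqrt{2291}$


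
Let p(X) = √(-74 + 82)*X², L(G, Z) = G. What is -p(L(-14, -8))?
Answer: -392*√2 ≈ -554.37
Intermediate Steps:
p(X) = 2*√2*X² (p(X) = √8*X² = (2*√2)*X² = 2*√2*X²)
-p(L(-14, -8)) = -2*√2*(-14)² = -2*√2*196 = -392*√2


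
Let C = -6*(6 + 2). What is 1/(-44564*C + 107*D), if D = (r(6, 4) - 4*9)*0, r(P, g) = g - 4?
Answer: 1/2139072 ≈ 4.6749e-7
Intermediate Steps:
r(P, g) = -4 + g
C = -48 (C = -6*8 = -48)
D = 0 (D = ((-4 + 4) - 4*9)*0 = (0 - 36)*0 = -36*0 = 0)
1/(-44564*C + 107*D) = 1/(-44564*(-48) + 107*0) = 1/(2139072 + 0) = 1/2139072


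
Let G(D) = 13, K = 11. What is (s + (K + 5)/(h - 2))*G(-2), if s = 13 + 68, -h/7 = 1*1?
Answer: 9269/9 ≈ 1029.9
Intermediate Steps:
h = -7 ≈ -7.0000
s = 81
(s + (K + 5)/(h - 2))*G(-2) = (81 + (11 + 5)/(-7 - 2))*13 = (81 + 16/(-9))*13 = (81 + 16*(-⅑))*13 = (81 - 16/9)*13 = (713/9)*13 = 9269/9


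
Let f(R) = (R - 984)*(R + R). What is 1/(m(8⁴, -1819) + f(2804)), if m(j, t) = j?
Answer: 1/10210656 ≈ 9.7937e-8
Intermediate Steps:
f(R) = 2*R*(-984 + R) (f(R) = (-984 + R)*(2*R) = 2*R*(-984 + R))
1/(m(8⁴, -1819) + f(2804)) = 1/(8⁴ + 2*2804*(-984 + 2804)) = 1/(4096 + 2*2804*1820) = 1/(4096 + 10206560) = 1/10210656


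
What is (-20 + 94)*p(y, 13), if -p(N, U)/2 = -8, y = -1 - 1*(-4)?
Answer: 1184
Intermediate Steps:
y = 3 (y = -1 + 4 = 3)
p(N, U) = 16 (p(N, U) = -2*(-8) = 16)
(-20 + 94)*p(y, 13) = (-20 + 94)*16 = 74*16 = 1184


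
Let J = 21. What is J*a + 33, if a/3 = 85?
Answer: 5388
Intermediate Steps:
a = 255 (a = 3*85 = 255)
J*a + 33 = 21*255 + 33 = 5355 + 33 = 5388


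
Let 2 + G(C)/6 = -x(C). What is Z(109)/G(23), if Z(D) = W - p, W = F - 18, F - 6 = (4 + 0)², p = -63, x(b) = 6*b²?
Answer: -67/19056 ≈ -0.0035160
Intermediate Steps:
F = 22 (F = 6 + (4 + 0)² = 6 + 4² = 6 + 16 = 22)
W = 4 (W = 22 - 18 = 4)
G(C) = -12 - 36*C² (G(C) = -12 + 6*(-6*C²) = -12 - 36*C²)
Z(D) = 67 (Z(D) = 4 - 1*(-63) = 4 + 63 = 67)
Z(109)/G(23) = 67/(-12 - 36*23²) = 67/(-12 - 36*529) = 67/(-12 - 19044) = 67/(-19056) = 67*(-1/19056) = -67/19056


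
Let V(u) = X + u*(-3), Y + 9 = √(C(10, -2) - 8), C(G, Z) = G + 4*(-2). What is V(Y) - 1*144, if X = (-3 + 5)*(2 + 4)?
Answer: -105 - 3*I*√6 ≈ -105.0 - 7.3485*I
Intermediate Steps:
C(G, Z) = -8 + G (C(G, Z) = G - 8 = -8 + G)
X = 12 (X = 2*6 = 12)
Y = -9 + I*√6 (Y = -9 + √((-8 + 10) - 8) = -9 + √(2 - 8) = -9 + √(-6) = -9 + I*√6 ≈ -9.0 + 2.4495*I)
V(u) = 12 - 3*u (V(u) = 12 + u*(-3) = 12 - 3*u)
V(Y) - 1*144 = (12 - 3*(-9 + I*√6)) - 1*144 = (12 + (27 - 3*I*√6)) - 144 = (39 - 3*I*√6) - 144 = -105 - 3*I*√6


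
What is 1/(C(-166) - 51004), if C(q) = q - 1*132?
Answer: -1/51302 ≈ -1.9492e-5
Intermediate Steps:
C(q) = -132 + q (C(q) = q - 132 = -132 + q)
1/(C(-166) - 51004) = 1/((-132 - 166) - 51004) = 1/(-298 - 51004) = 1/(-51302) = -1/51302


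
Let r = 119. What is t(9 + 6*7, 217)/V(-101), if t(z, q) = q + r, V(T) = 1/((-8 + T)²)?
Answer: 3992016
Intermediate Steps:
V(T) = (-8 + T)⁻²
t(z, q) = 119 + q (t(z, q) = q + 119 = 119 + q)
t(9 + 6*7, 217)/V(-101) = (119 + 217)/((-8 - 101)⁻²) = 336/((-109)⁻²) = 336/(1/11881) = 336*11881 = 3992016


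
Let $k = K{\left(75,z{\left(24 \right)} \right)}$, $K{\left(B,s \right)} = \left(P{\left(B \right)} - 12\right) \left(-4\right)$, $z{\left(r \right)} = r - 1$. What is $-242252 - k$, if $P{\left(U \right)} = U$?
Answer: $-242000$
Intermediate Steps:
$z{\left(r \right)} = -1 + r$ ($z{\left(r \right)} = r - 1 = -1 + r$)
$K{\left(B,s \right)} = 48 - 4 B$ ($K{\left(B,s \right)} = \left(B - 12\right) \left(-4\right) = \left(-12 + B\right) \left(-4\right) = 48 - 4 B$)
$k = -252$ ($k = 48 - 300 = -252$)
$-242252 - k = -242252 - -252 = -242252 + 252 = -242000$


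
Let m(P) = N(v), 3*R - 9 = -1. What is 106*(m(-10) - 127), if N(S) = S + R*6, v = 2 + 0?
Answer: -11554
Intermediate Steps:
R = 8/3 (R = 3 + (⅓)*(-1) = 3 - ⅓ = 8/3 ≈ 2.6667)
v = 2
N(S) = 16 + S (N(S) = S + (8/3)*6 = S + 16 = 16 + S)
m(P) = 18 (m(P) = 16 + 2 = 18)
106*(m(-10) - 127) = 106*(18 - 127) = 106*(-109) = -11554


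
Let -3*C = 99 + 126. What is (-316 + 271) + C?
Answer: -120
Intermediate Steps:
C = -75 (C = -(99 + 126)/3 = -⅓*225 = -75)
(-316 + 271) + C = (-316 + 271) - 75 = -45 - 75 = -120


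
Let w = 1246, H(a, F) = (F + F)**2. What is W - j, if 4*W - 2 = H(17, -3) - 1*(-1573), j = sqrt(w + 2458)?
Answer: 1611/4 - 2*sqrt(926) ≈ 341.89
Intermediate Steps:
H(a, F) = 4*F**2 (H(a, F) = (2*F)**2 = 4*F**2)
j = 2*sqrt(926) (j = sqrt(1246 + 2458) = sqrt(3704) = 2*sqrt(926) ≈ 60.860)
W = 1611/4 (W = 1/2 + (4*(-3)**2 - 1*(-1573))/4 = 1/2 + (4*9 + 1573)/4 = 1/2 + (36 + 1573)/4 = 1/2 + (1/4)*1609 = 1/2 + 1609/4 = 1611/4 ≈ 402.75)
W - j = 1611/4 - 2*sqrt(926)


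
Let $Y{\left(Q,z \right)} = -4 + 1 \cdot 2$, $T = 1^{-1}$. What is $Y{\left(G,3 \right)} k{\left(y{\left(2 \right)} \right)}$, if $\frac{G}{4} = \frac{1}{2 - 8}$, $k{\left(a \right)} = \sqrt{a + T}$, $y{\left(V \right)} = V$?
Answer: $- 2 \sqrt{3} \approx -3.4641$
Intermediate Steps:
$T = 1$
$k{\left(a \right)} = \sqrt{1 + a}$ ($k{\left(a \right)} = \sqrt{a + 1} = \sqrt{1 + a}$)
$G = - \frac{2}{3}$ ($G = \frac{4}{2 - 8} = \frac{4}{-6} = 4 \left(- \frac{1}{6}\right) = - \frac{2}{3} \approx -0.66667$)
$Y{\left(Q,z \right)} = -2$ ($Y{\left(Q,z \right)} = -4 + 2 = -2$)
$Y{\left(G,3 \right)} k{\left(y{\left(2 \right)} \right)} = - 2 \sqrt{1 + 2} = - 2 \sqrt{3}$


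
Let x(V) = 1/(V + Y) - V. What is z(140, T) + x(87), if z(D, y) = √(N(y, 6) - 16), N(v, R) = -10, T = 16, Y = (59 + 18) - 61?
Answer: -8960/103 + I*√26 ≈ -86.99 + 5.099*I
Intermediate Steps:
Y = 16 (Y = 77 - 61 = 16)
x(V) = 1/(16 + V) - V (x(V) = 1/(V + 16) - V = 1/(16 + V) - V)
z(D, y) = I*√26 (z(D, y) = √(-10 - 16) = √(-26) = I*√26)
z(140, T) + x(87) = I*√26 + (1 - 1*87² - 16*87)/(16 + 87) = I*√26 + (1 - 1*7569 - 1392)/103 = I*√26 + (1 - 7569 - 1392)/103 = I*√26 + (1/103)*(-8960) = I*√26 - 8960/103 = -8960/103 + I*√26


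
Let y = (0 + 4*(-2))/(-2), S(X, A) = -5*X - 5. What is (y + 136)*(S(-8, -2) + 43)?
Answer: 10920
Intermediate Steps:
S(X, A) = -5 - 5*X
y = 4 (y = (0 - 8)*(-½) = -8*(-½) = 4)
(y + 136)*(S(-8, -2) + 43) = (4 + 136)*((-5 - 5*(-8)) + 43) = 140*((-5 + 40) + 43) = 140*(35 + 43) = 140*78 = 10920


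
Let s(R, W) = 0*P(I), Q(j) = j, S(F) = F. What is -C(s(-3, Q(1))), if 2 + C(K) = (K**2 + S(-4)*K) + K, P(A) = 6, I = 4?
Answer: 2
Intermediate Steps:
s(R, W) = 0 (s(R, W) = 0*6 = 0)
C(K) = -2 + K**2 - 3*K (C(K) = -2 + ((K**2 - 4*K) + K) = -2 + (K**2 - 3*K) = -2 + K**2 - 3*K)
-C(s(-3, Q(1))) = -(-2 + 0**2 - 3*0) = -(-2 + 0 + 0) = -1*(-2) = 2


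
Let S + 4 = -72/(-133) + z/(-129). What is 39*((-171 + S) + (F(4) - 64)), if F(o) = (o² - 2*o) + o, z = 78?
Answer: -50644425/5719 ≈ -8855.5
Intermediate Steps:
F(o) = o² - o
S = -23238/5719 (S = -4 + (-72/(-133) + 78/(-129)) = -4 + (-72*(-1/133) + 78*(-1/129)) = -4 + (72/133 - 26/43) = -4 - 362/5719 = -23238/5719 ≈ -4.0633)
39*((-171 + S) + (F(4) - 64)) = 39*((-171 - 23238/5719) + (4*(-1 + 4) - 64)) = 39*(-1001187/5719 + (4*3 - 64)) = 39*(-1001187/5719 + (12 - 64)) = 39*(-1001187/5719 - 52) = 39*(-1298575/5719) = -50644425/5719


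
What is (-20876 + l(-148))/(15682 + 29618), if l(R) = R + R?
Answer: -5293/11325 ≈ -0.46737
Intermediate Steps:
l(R) = 2*R
(-20876 + l(-148))/(15682 + 29618) = (-20876 + 2*(-148))/(15682 + 29618) = (-20876 - 296)/45300 = -21172*1/45300 = -5293/11325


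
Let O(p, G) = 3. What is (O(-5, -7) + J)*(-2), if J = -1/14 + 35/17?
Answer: -1187/119 ≈ -9.9748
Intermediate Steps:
J = 473/238 (J = -1*1/14 + 35*(1/17) = -1/14 + 35/17 = 473/238 ≈ 1.9874)
(O(-5, -7) + J)*(-2) = (3 + 473/238)*(-2) = (1187/238)*(-2) = -1187/119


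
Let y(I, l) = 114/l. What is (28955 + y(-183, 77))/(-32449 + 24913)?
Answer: -2229649/580272 ≈ -3.8424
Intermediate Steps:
(28955 + y(-183, 77))/(-32449 + 24913) = (28955 + 114/77)/(-32449 + 24913) = (28955 + 114*(1/77))/(-7536) = (28955 + 114/77)*(-1/7536) = (2229649/77)*(-1/7536) = -2229649/580272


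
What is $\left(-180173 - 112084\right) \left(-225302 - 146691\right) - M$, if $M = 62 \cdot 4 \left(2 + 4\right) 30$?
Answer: $108717513561$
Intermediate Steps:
$M = 44640$ ($M = 62 \cdot 4 \cdot 6 \cdot 30 = 62 \cdot 24 \cdot 30 = 1488 \cdot 30 = 44640$)
$\left(-180173 - 112084\right) \left(-225302 - 146691\right) - M = \left(-180173 - 112084\right) \left(-225302 - 146691\right) - 44640 = \left(-292257\right) \left(-371993\right) - 44640 = 108717558201 - 44640 = 108717513561$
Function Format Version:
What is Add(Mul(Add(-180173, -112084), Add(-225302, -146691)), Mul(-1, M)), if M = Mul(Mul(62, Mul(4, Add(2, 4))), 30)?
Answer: 108717513561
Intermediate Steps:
M = 44640 (M = Mul(Mul(62, Mul(4, 6)), 30) = Mul(Mul(62, 24), 30) = Mul(1488, 30) = 44640)
Add(Mul(Add(-180173, -112084), Add(-225302, -146691)), Mul(-1, M)) = Add(Mul(Add(-180173, -112084), Add(-225302, -146691)), Mul(-1, 44640)) = Add(Mul(-292257, -371993), -44640) = Add(108717558201, -44640) = 108717513561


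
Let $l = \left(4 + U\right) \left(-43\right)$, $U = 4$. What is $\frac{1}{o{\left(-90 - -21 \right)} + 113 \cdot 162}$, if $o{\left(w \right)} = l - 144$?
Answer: $\frac{1}{17818} \approx 5.6123 \cdot 10^{-5}$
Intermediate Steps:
$l = -344$ ($l = \left(4 + 4\right) \left(-43\right) = 8 \left(-43\right) = -344$)
$o{\left(w \right)} = -488$ ($o{\left(w \right)} = -344 - 144 = -488$)
$\frac{1}{o{\left(-90 - -21 \right)} + 113 \cdot 162} = \frac{1}{-488 + 113 \cdot 162} = \frac{1}{-488 + 18306} = \frac{1}{17818}$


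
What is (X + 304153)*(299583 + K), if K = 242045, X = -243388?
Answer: 32912025420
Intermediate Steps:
(X + 304153)*(299583 + K) = (-243388 + 304153)*(299583 + 242045) = 60765*541628 = 32912025420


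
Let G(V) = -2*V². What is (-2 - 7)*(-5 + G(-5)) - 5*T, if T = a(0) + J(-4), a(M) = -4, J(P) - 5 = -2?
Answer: 500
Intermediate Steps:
J(P) = 3 (J(P) = 5 - 2 = 3)
T = -1 (T = -4 + 3 = -1)
(-2 - 7)*(-5 + G(-5)) - 5*T = (-2 - 7)*(-5 - 2*(-5)²) - 5*(-1) = -9*(-5 - 2*25) + 5 = -9*(-5 - 50) + 5 = -9*(-55) + 5 = 495 + 5 = 500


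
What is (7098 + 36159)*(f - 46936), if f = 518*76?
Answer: -327368976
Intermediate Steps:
f = 39368
(7098 + 36159)*(f - 46936) = (7098 + 36159)*(39368 - 46936) = 43257*(-7568) = -327368976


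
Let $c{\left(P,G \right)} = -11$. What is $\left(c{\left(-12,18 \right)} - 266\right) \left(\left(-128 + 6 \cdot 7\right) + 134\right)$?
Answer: $-13296$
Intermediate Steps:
$\left(c{\left(-12,18 \right)} - 266\right) \left(\left(-128 + 6 \cdot 7\right) + 134\right) = \left(-11 - 266\right) \left(\left(-128 + 6 \cdot 7\right) + 134\right) = - 277 \left(\left(-128 + 42\right) + 134\right) = - 277 \left(-86 + 134\right) = \left(-277\right) 48 = -13296$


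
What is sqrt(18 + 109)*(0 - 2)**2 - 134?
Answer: -134 + 4*sqrt(127) ≈ -88.922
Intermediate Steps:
sqrt(18 + 109)*(0 - 2)**2 - 134 = sqrt(127)*(-2)**2 - 134 = sqrt(127)*4 - 134 = 4*sqrt(127) - 134 = -134 + 4*sqrt(127)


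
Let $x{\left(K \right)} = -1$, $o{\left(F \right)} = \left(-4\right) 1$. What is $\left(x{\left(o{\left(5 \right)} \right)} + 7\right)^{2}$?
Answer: $36$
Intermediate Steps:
$o{\left(F \right)} = -4$
$\left(x{\left(o{\left(5 \right)} \right)} + 7\right)^{2} = \left(-1 + 7\right)^{2} = 6^{2} = 36$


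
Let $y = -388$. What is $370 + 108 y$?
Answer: $-41534$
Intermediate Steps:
$370 + 108 y = 370 + 108 \left(-388\right) = 370 - 41904 = -41534$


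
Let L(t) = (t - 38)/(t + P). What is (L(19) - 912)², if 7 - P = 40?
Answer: 162537001/196 ≈ 8.2927e+5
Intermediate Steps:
P = -33 (P = 7 - 1*40 = 7 - 40 = -33)
L(t) = (-38 + t)/(-33 + t) (L(t) = (t - 38)/(t - 33) = (-38 + t)/(-33 + t))
(L(19) - 912)² = ((-38 + 19)/(-33 + 19) - 912)² = (-19/(-14) - 912)² = (-1/14*(-19) - 912)² = (19/14 - 912)² = (-12749/14)² = 162537001/196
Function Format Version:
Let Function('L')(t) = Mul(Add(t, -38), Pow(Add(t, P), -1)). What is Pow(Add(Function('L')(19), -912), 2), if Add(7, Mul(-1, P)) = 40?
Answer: Rational(162537001, 196) ≈ 8.2927e+5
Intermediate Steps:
P = -33 (P = Add(7, Mul(-1, 40)) = Add(7, -40) = -33)
Function('L')(t) = Mul(Pow(Add(-33, t), -1), Add(-38, t)) (Function('L')(t) = Mul(Add(t, -38), Pow(Add(t, -33), -1)) = Mul(Add(-38, t), Pow(Add(-33, t), -1)) = Mul(Pow(Add(-33, t), -1), Add(-38, t)))
Pow(Add(Function('L')(19), -912), 2) = Pow(Add(Mul(Pow(Add(-33, 19), -1), Add(-38, 19)), -912), 2) = Pow(Add(Mul(Pow(-14, -1), -19), -912), 2) = Pow(Add(Mul(Rational(-1, 14), -19), -912), 2) = Pow(Add(Rational(19, 14), -912), 2) = Pow(Rational(-12749, 14), 2) = Rational(162537001, 196)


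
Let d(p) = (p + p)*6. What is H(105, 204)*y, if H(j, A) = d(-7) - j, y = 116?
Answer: -21924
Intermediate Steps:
d(p) = 12*p (d(p) = (2*p)*6 = 12*p)
H(j, A) = -84 - j (H(j, A) = 12*(-7) - j = -84 - j)
H(105, 204)*y = (-84 - 1*105)*116 = (-84 - 105)*116 = -189*116 = -21924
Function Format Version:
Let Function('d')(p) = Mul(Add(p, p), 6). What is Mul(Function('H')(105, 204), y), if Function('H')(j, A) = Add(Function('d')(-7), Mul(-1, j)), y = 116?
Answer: -21924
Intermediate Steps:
Function('d')(p) = Mul(12, p) (Function('d')(p) = Mul(Mul(2, p), 6) = Mul(12, p))
Function('H')(j, A) = Add(-84, Mul(-1, j)) (Function('H')(j, A) = Add(Mul(12, -7), Mul(-1, j)) = Add(-84, Mul(-1, j)))
Mul(Function('H')(105, 204), y) = Mul(Add(-84, Mul(-1, 105)), 116) = Mul(Add(-84, -105), 116) = Mul(-189, 116) = -21924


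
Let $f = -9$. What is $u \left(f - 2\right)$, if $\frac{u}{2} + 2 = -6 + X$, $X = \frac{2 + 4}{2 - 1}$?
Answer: $44$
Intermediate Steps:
$X = 6$ ($X = \frac{6}{1} = 6 \cdot 1 = 6$)
$u = -4$ ($u = -4 + 2 \left(-6 + 6\right) = -4 + 2 \cdot 0 = -4 + 0 = -4$)
$u \left(f - 2\right) = - 4 \left(-9 - 2\right) = \left(-4\right) \left(-11\right) = 44$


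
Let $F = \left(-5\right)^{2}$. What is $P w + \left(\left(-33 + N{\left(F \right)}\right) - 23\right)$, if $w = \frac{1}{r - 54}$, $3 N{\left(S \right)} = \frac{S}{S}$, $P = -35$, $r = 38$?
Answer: $- \frac{2567}{48} \approx -53.479$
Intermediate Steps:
$F = 25$
$N{\left(S \right)} = \frac{1}{3}$ ($N{\left(S \right)} = \frac{S \frac{1}{S}}{3} = \frac{1}{3} \cdot 1 = \frac{1}{3}$)
$w = - \frac{1}{16}$ ($w = \frac{1}{38 - 54} = \frac{1}{-16} = - \frac{1}{16} \approx -0.0625$)
$P w + \left(\left(-33 + N{\left(F \right)}\right) - 23\right) = \left(-35\right) \left(- \frac{1}{16}\right) + \left(\left(-33 + \frac{1}{3}\right) - 23\right) = \frac{35}{16} - \frac{167}{3} = - \frac{2567}{48}$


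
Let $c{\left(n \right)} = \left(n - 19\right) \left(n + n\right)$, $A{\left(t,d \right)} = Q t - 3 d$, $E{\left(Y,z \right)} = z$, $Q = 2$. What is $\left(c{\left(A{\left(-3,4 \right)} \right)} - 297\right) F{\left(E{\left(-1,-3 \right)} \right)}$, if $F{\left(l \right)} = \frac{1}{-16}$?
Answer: $- \frac{1035}{16} \approx -64.688$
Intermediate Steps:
$A{\left(t,d \right)} = - 3 d + 2 t$ ($A{\left(t,d \right)} = 2 t - 3 d = - 3 d + 2 t$)
$F{\left(l \right)} = - \frac{1}{16}$
$c{\left(n \right)} = 2 n \left(-19 + n\right)$ ($c{\left(n \right)} = \left(-19 + n\right) 2 n = 2 n \left(-19 + n\right)$)
$\left(c{\left(A{\left(-3,4 \right)} \right)} - 297\right) F{\left(E{\left(-1,-3 \right)} \right)} = \left(2 \left(\left(-3\right) 4 + 2 \left(-3\right)\right) \left(-19 + \left(\left(-3\right) 4 + 2 \left(-3\right)\right)\right) - 297\right) \left(- \frac{1}{16}\right) = \left(2 \left(-12 - 6\right) \left(-19 - 18\right) - 297\right) \left(- \frac{1}{16}\right) = \left(2 \left(-18\right) \left(-19 - 18\right) - 297\right) \left(- \frac{1}{16}\right) = \left(2 \left(-18\right) \left(-37\right) - 297\right) \left(- \frac{1}{16}\right) = \left(1332 - 297\right) \left(- \frac{1}{16}\right) = 1035 \left(- \frac{1}{16}\right) = - \frac{1035}{16}$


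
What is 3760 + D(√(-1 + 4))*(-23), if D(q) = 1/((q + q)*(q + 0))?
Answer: 22537/6 ≈ 3756.2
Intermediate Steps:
D(q) = 1/(2*q²) (D(q) = 1/((2*q)*q) = 1/(2*q²))
3760 + D(√(-1 + 4))*(-23) = 3760 + (1/(2*(√(-1 + 4))²))*(-23) = 3760 + (1/(2*(√3)²))*(-23) = 3760 + ((½)*(⅓))*(-23) = 3760 + (⅙)*(-23) = 3760 - 23/6 = 22537/6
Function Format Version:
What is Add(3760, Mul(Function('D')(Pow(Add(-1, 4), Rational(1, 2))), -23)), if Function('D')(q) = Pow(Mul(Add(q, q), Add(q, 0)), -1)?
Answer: Rational(22537, 6) ≈ 3756.2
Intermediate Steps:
Function('D')(q) = Mul(Rational(1, 2), Pow(q, -2)) (Function('D')(q) = Pow(Mul(Mul(2, q), q), -1) = Pow(Mul(2, Pow(q, 2)), -1) = Mul(Rational(1, 2), Pow(q, -2)))
Add(3760, Mul(Function('D')(Pow(Add(-1, 4), Rational(1, 2))), -23)) = Add(3760, Mul(Mul(Rational(1, 2), Pow(Pow(Add(-1, 4), Rational(1, 2)), -2)), -23)) = Add(3760, Mul(Mul(Rational(1, 2), Pow(Pow(3, Rational(1, 2)), -2)), -23)) = Add(3760, Mul(Mul(Rational(1, 2), Rational(1, 3)), -23)) = Add(3760, Mul(Rational(1, 6), -23)) = Add(3760, Rational(-23, 6)) = Rational(22537, 6)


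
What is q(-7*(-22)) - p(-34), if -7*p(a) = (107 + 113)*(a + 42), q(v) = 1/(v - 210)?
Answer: 14079/56 ≈ 251.41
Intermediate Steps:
q(v) = 1/(-210 + v)
p(a) = -1320 - 220*a/7 (p(a) = -(107 + 113)*(a + 42)/7 = -220*(42 + a)/7 = -(9240 + 220*a)/7 = -1320 - 220*a/7)
q(-7*(-22)) - p(-34) = 1/(-210 - 7*(-22)) - (-1320 - 220/7*(-34)) = 1/(-210 + 154) - (-1320 + 7480/7) = 1/(-56) - 1*(-1760/7) = -1/56 + 1760/7 = 14079/56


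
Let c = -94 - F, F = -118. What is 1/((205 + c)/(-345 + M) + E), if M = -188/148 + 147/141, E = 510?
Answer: 600351/305780779 ≈ 0.0019633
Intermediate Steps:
c = 24 (c = -94 - 1*(-118) = -94 + 118 = 24)
M = -396/1739 (M = -188*1/148 + 147*(1/141) = -47/37 + 49/47 = -396/1739 ≈ -0.22772)
1/((205 + c)/(-345 + M) + E) = 1/((205 + 24)/(-345 - 396/1739) + 510) = 1/(229/(-600351/1739) + 510) = 1/(229*(-1739/600351) + 510) = 1/(-398231/600351 + 510) = 1/(305780779/600351) = 600351/305780779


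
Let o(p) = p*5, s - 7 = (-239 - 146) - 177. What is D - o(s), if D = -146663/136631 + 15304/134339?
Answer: 4628832544322/1668624719 ≈ 2774.0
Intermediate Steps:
s = -555 (s = 7 + ((-239 - 146) - 177) = 7 + (-385 - 177) = 7 - 562 = -555)
o(p) = 5*p
D = -1601050903/1668624719 (D = -146663*1/136631 + 15304*(1/134339) = -13333/12421 + 15304/134339 = -1601050903/1668624719 ≈ -0.95950)
D - o(s) = -1601050903/1668624719 - 5*(-555) = -1601050903/1668624719 - 1*(-2775) = -1601050903/1668624719 + 2775 = 4628832544322/1668624719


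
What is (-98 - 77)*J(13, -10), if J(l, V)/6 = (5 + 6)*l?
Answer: -150150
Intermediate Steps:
J(l, V) = 66*l (J(l, V) = 6*((5 + 6)*l) = 6*(11*l) = 66*l)
(-98 - 77)*J(13, -10) = (-98 - 77)*(66*13) = -175*858 = -150150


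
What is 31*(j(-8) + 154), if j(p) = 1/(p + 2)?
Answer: 28613/6 ≈ 4768.8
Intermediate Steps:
j(p) = 1/(2 + p)
31*(j(-8) + 154) = 31*(1/(2 - 8) + 154) = 31*(1/(-6) + 154) = 31*(-1/6 + 154) = 31*(923/6) = 28613/6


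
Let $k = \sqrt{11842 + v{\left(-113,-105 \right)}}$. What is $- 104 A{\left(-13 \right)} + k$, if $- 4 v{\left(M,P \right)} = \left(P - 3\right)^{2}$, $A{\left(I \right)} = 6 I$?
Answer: $8112 + \sqrt{8926} \approx 8206.5$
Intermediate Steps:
$v{\left(M,P \right)} = - \frac{\left(-3 + P\right)^{2}}{4}$ ($v{\left(M,P \right)} = - \frac{\left(P - 3\right)^{2}}{4} = - \frac{\left(-3 + P\right)^{2}}{4}$)
$k = \sqrt{8926}$ ($k = \sqrt{11842 - \frac{\left(-3 - 105\right)^{2}}{4}} = \sqrt{11842 - \frac{\left(-108\right)^{2}}{4}} = \sqrt{11842 - 2916} = \sqrt{8926} \approx 94.478$)
$- 104 A{\left(-13 \right)} + k = - 104 \cdot 6 \left(-13\right) + \sqrt{8926} = \left(-104\right) \left(-78\right) + \sqrt{8926} = 8112 + \sqrt{8926}$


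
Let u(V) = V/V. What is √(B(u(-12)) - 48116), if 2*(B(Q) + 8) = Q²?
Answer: I*√192494/2 ≈ 219.37*I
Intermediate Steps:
u(V) = 1
B(Q) = -8 + Q²/2
√(B(u(-12)) - 48116) = √((-8 + (½)*1²) - 48116) = √((-8 + (½)*1) - 48116) = √((-8 + ½) - 48116) = √(-15/2 - 48116) = √(-96247/2) = I*√192494/2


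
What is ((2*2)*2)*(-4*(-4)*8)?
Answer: 1024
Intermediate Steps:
((2*2)*2)*(-4*(-4)*8) = (4*2)*(16*8) = 8*128 = 1024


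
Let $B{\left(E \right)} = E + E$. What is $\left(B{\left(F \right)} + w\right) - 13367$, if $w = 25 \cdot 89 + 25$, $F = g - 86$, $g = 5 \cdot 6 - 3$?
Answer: $-11235$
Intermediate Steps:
$g = 27$ ($g = 30 - 3 = 27$)
$F = -59$ ($F = 27 - 86 = -59$)
$B{\left(E \right)} = 2 E$
$w = 2250$ ($w = 2225 + 25 = 2250$)
$\left(B{\left(F \right)} + w\right) - 13367 = \left(2 \left(-59\right) + 2250\right) - 13367 = \left(-118 + 2250\right) - 13367 = 2132 - 13367 = -11235$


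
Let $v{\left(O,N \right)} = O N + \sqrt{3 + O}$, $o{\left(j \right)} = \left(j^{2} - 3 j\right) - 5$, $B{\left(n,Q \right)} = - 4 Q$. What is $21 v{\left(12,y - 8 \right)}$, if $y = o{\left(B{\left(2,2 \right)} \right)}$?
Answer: $18900 + 21 \sqrt{15} \approx 18981.0$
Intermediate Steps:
$o{\left(j \right)} = -5 + j^{2} - 3 j$
$y = 83$ ($y = -5 + \left(\left(-4\right) 2\right)^{2} - 3 \left(\left(-4\right) 2\right) = -5 + \left(-8\right)^{2} - -24 = -5 + 64 + 24 = 83$)
$v{\left(O,N \right)} = \sqrt{3 + O} + N O$ ($v{\left(O,N \right)} = N O + \sqrt{3 + O} = \sqrt{3 + O} + N O$)
$21 v{\left(12,y - 8 \right)} = 21 \left(\sqrt{3 + 12} + \left(83 - 8\right) 12\right) = 21 \left(\sqrt{15} + 75 \cdot 12\right) = 21 \left(\sqrt{15} + 900\right) = 21 \left(900 + \sqrt{15}\right) = 18900 + 21 \sqrt{15}$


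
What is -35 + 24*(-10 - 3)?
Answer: -347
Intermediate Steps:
-35 + 24*(-10 - 3) = -35 + 24*(-13) = -35 - 312 = -347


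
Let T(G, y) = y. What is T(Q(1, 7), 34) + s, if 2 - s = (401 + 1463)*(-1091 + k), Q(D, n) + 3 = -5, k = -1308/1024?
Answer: 65153311/32 ≈ 2.0360e+6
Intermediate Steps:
k = -327/256 (k = -1308*1/1024 = -327/256 ≈ -1.2773)
Q(D, n) = -8 (Q(D, n) = -3 - 5 = -8)
s = 65152223/32 (s = 2 - (401 + 1463)*(-1091 - 327/256) = 2 - 1864*(-279623)/256 = 2 - 1*(-65152159/32) = 2 + 65152159/32 = 65152223/32 ≈ 2.0360e+6)
T(Q(1, 7), 34) + s = 34 + 65152223/32 = 65153311/32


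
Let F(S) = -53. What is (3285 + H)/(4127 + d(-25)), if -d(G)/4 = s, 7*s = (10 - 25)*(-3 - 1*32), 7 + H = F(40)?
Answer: 75/89 ≈ 0.84270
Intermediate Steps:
H = -60 (H = -7 - 53 = -60)
s = 75 (s = ((10 - 25)*(-3 - 1*32))/7 = (-15*(-3 - 32))/7 = (-15*(-35))/7 = (⅐)*525 = 75)
d(G) = -300 (d(G) = -4*75 = -300)
(3285 + H)/(4127 + d(-25)) = (3285 - 60)/(4127 - 300) = 3225/3827 = 3225*(1/3827) = 75/89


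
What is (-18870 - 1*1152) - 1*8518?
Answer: -28540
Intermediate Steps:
(-18870 - 1*1152) - 1*8518 = (-18870 - 1152) - 8518 = -20022 - 8518 = -28540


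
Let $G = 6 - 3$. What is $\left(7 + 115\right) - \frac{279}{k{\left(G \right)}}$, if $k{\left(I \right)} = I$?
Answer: $29$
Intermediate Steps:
$G = 3$ ($G = 6 - 3 = 3$)
$\left(7 + 115\right) - \frac{279}{k{\left(G \right)}} = \left(7 + 115\right) - \frac{279}{3} = 122 - 93 = 29$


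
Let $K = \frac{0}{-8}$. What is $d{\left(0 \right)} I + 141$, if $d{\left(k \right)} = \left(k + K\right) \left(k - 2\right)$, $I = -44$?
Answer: $141$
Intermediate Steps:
$K = 0$ ($K = 0 \left(- \frac{1}{8}\right) = 0$)
$d{\left(k \right)} = k \left(-2 + k\right)$ ($d{\left(k \right)} = \left(k + 0\right) \left(k - 2\right) = k \left(-2 + k\right)$)
$d{\left(0 \right)} I + 141 = 0 \left(-2 + 0\right) \left(-44\right) + 141 = 0 \left(-2\right) \left(-44\right) + 141 = 0 \left(-44\right) + 141 = 0 + 141 = 141$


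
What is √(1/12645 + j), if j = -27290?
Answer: I*√484840278845/4215 ≈ 165.2*I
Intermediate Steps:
√(1/12645 + j) = √(1/12645 - 27290) = √(-345082049/12645) = I*√484840278845/4215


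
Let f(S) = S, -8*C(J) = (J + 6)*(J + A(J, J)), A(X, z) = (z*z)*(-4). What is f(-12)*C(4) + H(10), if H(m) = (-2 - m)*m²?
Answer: -2100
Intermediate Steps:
A(X, z) = -4*z² (A(X, z) = z²*(-4) = -4*z²)
C(J) = -(6 + J)*(J - 4*J²)/8 (C(J) = -(J + 6)*(J - 4*J²)/8 = -(6 + J)*(J - 4*J²)/8)
H(m) = m²*(-2 - m)
f(-12)*C(4) + H(10) = -3*4*(-6 + 4*4² + 23*4)/2 + 10²*(-2 - 1*10) = -3*4*(-6 + 4*16 + 92)/2 + 100*(-2 - 10) = -3*4*(-6 + 64 + 92)/2 + 100*(-12) = -3*4*150/2 - 1200 = -12*75 - 1200 = -900 - 1200 = -2100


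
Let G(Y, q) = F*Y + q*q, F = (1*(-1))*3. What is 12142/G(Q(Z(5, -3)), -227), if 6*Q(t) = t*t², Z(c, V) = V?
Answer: 24284/103085 ≈ 0.23557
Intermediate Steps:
Q(t) = t³/6 (Q(t) = (t*t²)/6 = t³/6)
F = -3 (F = -1*3 = -3)
G(Y, q) = q² - 3*Y (G(Y, q) = -3*Y + q*q = -3*Y + q² = q² - 3*Y)
12142/G(Q(Z(5, -3)), -227) = 12142/((-227)² - (-3)³/2) = 12142/(51529 - (-27)/2) = 12142/(51529 - 3*(-9/2)) = 12142/(51529 + 27/2) = 12142/(103085/2) = 12142*(2/103085) = 24284/103085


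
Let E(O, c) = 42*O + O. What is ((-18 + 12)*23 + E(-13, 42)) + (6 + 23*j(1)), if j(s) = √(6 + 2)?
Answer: -691 + 46*√2 ≈ -625.95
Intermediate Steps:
E(O, c) = 43*O
j(s) = 2*√2 (j(s) = √8 = 2*√2)
((-18 + 12)*23 + E(-13, 42)) + (6 + 23*j(1)) = ((-18 + 12)*23 + 43*(-13)) + (6 + 23*(2*√2)) = (-6*23 - 559) + (6 + 46*√2) = (-138 - 559) + (6 + 46*√2) = -697 + (6 + 46*√2) = -691 + 46*√2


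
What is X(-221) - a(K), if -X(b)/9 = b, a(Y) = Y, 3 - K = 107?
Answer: 2093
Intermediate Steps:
K = -104 (K = 3 - 1*107 = 3 - 107 = -104)
X(b) = -9*b
X(-221) - a(K) = -9*(-221) - 1*(-104) = 1989 + 104 = 2093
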